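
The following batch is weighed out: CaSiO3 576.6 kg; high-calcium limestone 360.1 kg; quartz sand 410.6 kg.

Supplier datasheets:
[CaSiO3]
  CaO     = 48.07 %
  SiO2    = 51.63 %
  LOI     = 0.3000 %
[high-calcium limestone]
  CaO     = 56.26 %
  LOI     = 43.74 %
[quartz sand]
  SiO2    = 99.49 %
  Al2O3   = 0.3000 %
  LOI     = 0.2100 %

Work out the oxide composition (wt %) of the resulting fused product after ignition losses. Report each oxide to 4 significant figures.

The working math holds full precision at every stage — intermediates are printed, rounded to 4 significant figures, at each printed step; every reported result receives exactly one rounding; derived quantities (three oxide percentages, the totals, LOI, the yield, glass mass) are rebuilt in full float precision from the weighed amounts per 1187 kg of glass as set out in the problem or answer text.
Mass of each oxide from the mix:
  CaO: 576.6·0.4807 + 360.1·0.5626 = 479.8 kg
  SiO2: 576.6·0.5163 + 410.6·0.9949 = 706.2 kg
  Al2O3: 410.6·0.003000 = 1.232 kg
LOI: 576.6·0.003000 + 360.1·0.4374 + 410.6·0.002100 = 160.1 kg
The glass mass, total less LOI, = 1347 − 160.1 = 1187 kg (matching Σ of the oxides)
wt % = oxide mass / glass mass × 100

Glass mass = 1187 kg (batch 1347 − LOI 160.1).
Composition: CaO 40.41%, SiO2 59.48%, Al2O3 0.1038%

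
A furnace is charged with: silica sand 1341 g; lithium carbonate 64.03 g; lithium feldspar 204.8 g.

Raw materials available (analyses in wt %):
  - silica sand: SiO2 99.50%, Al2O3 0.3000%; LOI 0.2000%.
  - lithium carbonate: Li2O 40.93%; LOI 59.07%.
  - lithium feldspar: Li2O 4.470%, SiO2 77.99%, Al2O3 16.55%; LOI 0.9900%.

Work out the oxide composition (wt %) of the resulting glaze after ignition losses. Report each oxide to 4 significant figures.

The whole derivation keeps full float precision from start to finish; the intermediate values are displayed rounded to four significant digits within the worked lines — every reported figure takes just one rounding; the derived quantities (three oxide percentages, ignition loss, net glass mass, the totals, yield) are carried at exact precision using the weight values at 1567 g of glass as given in either problem or answer.
Per-oxide mass from batch:
  Li2O: 64.03·0.4093 + 204.8·0.04470 = 35.36 g
  SiO2: 1341·0.9950 + 204.8·0.7799 = 1494 g
  Al2O3: 1341·0.003000 + 204.8·0.1655 = 37.92 g
LOI: 1341·0.002000 + 64.03·0.5907 + 204.8·0.009900 = 42.53 g
Resulting glass, batch − LOI: 1610 − 42.53 = 1567 g (matching Σ of the oxides)
oxide / glass × 100 gives the wt %

Glass mass = 1567 g (batch 1610 − LOI 42.53).
Composition: Li2O 2.256%, SiO2 95.32%, Al2O3 2.419%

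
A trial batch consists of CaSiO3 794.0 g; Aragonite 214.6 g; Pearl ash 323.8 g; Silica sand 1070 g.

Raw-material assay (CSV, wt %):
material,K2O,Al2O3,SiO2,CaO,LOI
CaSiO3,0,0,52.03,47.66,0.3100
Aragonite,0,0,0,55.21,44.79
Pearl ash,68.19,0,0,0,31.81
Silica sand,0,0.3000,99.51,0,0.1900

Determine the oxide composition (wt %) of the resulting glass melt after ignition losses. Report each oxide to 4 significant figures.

Glass mass = 2199 g (batch 2402 − LOI 203.6).
Composition: K2O 10.04%, Al2O3 0.1460%, SiO2 67.21%, CaO 22.60%

The working math runs at full float precision in every operation; in-progress results are shown rounded to four significant digits in the printout; every reported value carries a single rounding — derived quantities (the four compositions, the totals, LOI, the yield, glass mass) are computed in full precision from the batch weights for 2199 g of glass precisely as stated by the problem or answer text.
What the batch supplies per oxide:
  K2O: 323.8·0.6819 = 220.8 g
  Al2O3: 1070·0.003000 = 3.210 g
  SiO2: 794.0·0.5203 + 1070·0.9951 = 1478 g
  CaO: 794.0·0.4766 + 214.6·0.5521 = 496.9 g
LOI: 794.0·0.003100 + 214.6·0.4479 + 323.8·0.3181 + 1070·0.001900 = 203.6 g
batch − LOI leaves glass = 2402 − 203.6 = 2199 g (the oxide masses sum to this)
each oxide over glass, ×100, is wt %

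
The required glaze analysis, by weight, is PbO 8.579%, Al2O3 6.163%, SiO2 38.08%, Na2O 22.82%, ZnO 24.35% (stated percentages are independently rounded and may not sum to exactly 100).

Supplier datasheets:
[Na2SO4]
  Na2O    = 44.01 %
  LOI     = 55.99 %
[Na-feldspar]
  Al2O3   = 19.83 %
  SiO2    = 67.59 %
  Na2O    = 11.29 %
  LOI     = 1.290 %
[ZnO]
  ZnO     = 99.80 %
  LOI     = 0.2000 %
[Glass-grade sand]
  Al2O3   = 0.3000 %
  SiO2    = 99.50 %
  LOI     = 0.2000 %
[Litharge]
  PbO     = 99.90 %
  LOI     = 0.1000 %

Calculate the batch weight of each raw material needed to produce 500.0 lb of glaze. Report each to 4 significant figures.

Batch per 500.0 lb glaze:
  Na2SO4: 219.7 lb
  Na-feldspar: 154.1 lb
  ZnO: 122.0 lb
  Glass-grade sand: 86.69 lb
  Litharge: 42.94 lb
Total batch = 625.4 lb; LOI loss = 125.5 lb; yield = 79.94%

Mid-chain values are displayed rounded to four significant digits at each printed step. All internal work maintains exact precision from start to finish; a single rounding completes each reported figure. All derived quantities are carried at exact precision (net glass mass, yield, five oxide percentages, LOI, the totals) starting from the weights on 500.0 lb of glass, exactly as printed in either problem or answer.
Oxide mass targets, per 500.0 lb glaze:
  PbO: 8.579% × 500.0 = 42.90 lb
  Al2O3: 6.163% × 500.0 = 30.82 lb
  SiO2: 38.08% × 500.0 = 190.4 lb
  Na2O: 22.82% × 500.0 = 114.1 lb
  ZnO: 24.35% × 500.0 = 121.8 lb
Balance tally, oxide-wise, on the weights just shown, on the stated basis (target by target, the sums agree within answer rounding):
  PbO: 42.94·0.9990 = 42.90 lb (target 42.90 lb)
  Al2O3: 154.1·0.1983 + 86.69·0.003000 = 30.82 lb (target 30.82 lb)
  SiO2: 154.1·0.6759 + 86.69·0.9950 = 190.4 lb (target 190.4 lb)
  Na2O: 219.7·0.4401 + 154.1·0.1129 = 114.1 lb (target 114.1 lb)
  ZnO: 122.0·0.9980 = 121.8 lb (target 121.8 lb)
The glass-mass cross-check: Σ batch − LOI loss = 500.0 lb (targets for the oxides total 500.0 lb; stated basis 500.0 lb — gaps are rounding artifacts).
Batch total: Σ batch = 625.4 lb; loss to ignition Σ batch·LOI = 125.5 lb; yield = glass ÷ total batch = 79.94%.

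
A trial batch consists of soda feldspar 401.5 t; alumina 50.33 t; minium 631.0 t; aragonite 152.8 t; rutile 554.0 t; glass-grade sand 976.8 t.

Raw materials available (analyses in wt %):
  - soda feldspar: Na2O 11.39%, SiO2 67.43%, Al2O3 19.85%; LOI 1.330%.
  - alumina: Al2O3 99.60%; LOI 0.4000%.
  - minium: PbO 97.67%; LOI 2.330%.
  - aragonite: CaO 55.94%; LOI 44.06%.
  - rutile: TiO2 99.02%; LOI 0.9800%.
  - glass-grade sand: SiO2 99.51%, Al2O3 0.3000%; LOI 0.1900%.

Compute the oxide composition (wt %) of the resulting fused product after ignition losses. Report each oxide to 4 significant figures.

Glass mass = 2672 t (batch 2766 − LOI 94.85).
Composition: CaO 3.199%, PbO 23.07%, Na2O 1.712%, TiO2 20.53%, SiO2 46.52%, Al2O3 4.969%

Rounding to four significant figures extends to each working value as shown — the working math keeps full precision end to end — every reported number takes exactly one rounding. The derived quantities (the six compositions, LOI, the yield, totals, glass mass) are recomputed from the batch weights on 2672 t of glass at full float precision, as given in the problem or answer text.
What the batch supplies per oxide:
  CaO: 152.8·0.5594 = 85.48 t
  PbO: 631.0·0.9767 = 616.3 t
  Na2O: 401.5·0.1139 = 45.73 t
  TiO2: 554.0·0.9902 = 548.6 t
  SiO2: 401.5·0.6743 + 976.8·0.9951 = 1243 t
  Al2O3: 401.5·0.1985 + 50.33·0.9960 + 976.8·0.003000 = 132.8 t
LOI: 401.5·0.01330 + 50.33·0.004000 + 631.0·0.02330 + 152.8·0.4406 + 554.0·0.009800 + 976.8·0.001900 = 94.85 t
Resulting glass, batch − LOI: 2766 − 94.85 = 2672 t (matching Σ of the oxides)
each wt % is 100 × oxide ÷ glass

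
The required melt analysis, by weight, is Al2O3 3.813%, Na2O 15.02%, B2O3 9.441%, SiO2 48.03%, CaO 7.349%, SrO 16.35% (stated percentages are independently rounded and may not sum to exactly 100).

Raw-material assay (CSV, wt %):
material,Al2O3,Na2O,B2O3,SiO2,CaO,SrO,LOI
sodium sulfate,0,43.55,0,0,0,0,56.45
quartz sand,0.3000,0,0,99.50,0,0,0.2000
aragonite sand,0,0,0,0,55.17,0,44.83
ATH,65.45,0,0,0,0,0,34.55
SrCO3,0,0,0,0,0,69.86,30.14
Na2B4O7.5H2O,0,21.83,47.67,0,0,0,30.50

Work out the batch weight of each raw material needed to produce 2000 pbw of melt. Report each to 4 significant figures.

Batch per 2000 pbw melt:
  sodium sulfate: 491.2 pbw
  quartz sand: 965.4 pbw
  aragonite sand: 266.4 pbw
  ATH: 112.1 pbw
  SrCO3: 468.1 pbw
  Na2B4O7.5H2O: 396.1 pbw
Total batch = 2699 pbw; LOI loss = 699.3 pbw; yield = 74.09%

All internal work keeps full precision all the way through; working values appear rounded off to 4 significant figures in the working. Each reported number is rounded once only — all derived quantities are rebuilt from the weighed amounts per 2000 pbw of glass in full precision (six oxide percentages, glass mass, ignition loss, totals, the yield) as written in either problem or answer.
Per-oxide target masses for 2000 pbw melt:
  Al2O3: 3.813% × 2000 = 76.26 pbw
  Na2O: 15.02% × 2000 = 300.4 pbw
  B2O3: 9.441% × 2000 = 188.8 pbw
  SiO2: 48.03% × 2000 = 960.6 pbw
  CaO: 7.349% × 2000 = 147.0 pbw
  SrO: 16.35% × 2000 = 327.0 pbw
A balance pass over the oxides, working from each reported weight, versus the basis set out (sum by sum, the targets are met exact up to rounding of places):
  Al2O3: 965.4·0.003000 + 112.1·0.6545 = 76.27 pbw (target 76.26 pbw)
  Na2O: 491.2·0.4355 + 396.1·0.2183 = 300.4 pbw (target 300.4 pbw)
  B2O3: 396.1·0.4767 = 188.8 pbw (target 188.8 pbw)
  SiO2: 965.4·0.9950 = 960.6 pbw (target 960.6 pbw)
  CaO: 266.4·0.5517 = 147.0 pbw (target 147.0 pbw)
  SrO: 468.1·0.6986 = 327.0 pbw (target 327.0 pbw)
Auditing the glass mass value: batch total minus LOI = 2000 pbw (oxide target masses add up to 2000 pbw; versus the stated basis of 2000 pbw — differing by rounding only).
Total batch = Σ batch = 2699 pbw; Σ batch·LOI gives LOI loss = 699.3 pbw; glass ÷ batch gives a yield of 74.09%.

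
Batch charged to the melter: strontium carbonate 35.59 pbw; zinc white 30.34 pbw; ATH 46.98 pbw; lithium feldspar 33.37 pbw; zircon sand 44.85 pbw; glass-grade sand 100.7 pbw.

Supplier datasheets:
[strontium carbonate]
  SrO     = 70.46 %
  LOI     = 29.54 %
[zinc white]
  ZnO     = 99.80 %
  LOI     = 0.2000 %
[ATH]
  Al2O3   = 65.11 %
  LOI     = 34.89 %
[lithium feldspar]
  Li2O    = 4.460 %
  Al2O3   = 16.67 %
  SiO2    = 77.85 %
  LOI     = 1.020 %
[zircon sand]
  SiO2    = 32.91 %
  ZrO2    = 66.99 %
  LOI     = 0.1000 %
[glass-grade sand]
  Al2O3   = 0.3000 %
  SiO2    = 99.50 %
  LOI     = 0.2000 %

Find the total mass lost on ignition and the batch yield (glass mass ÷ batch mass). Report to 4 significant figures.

Rounding to 4 significant figures applies to every mid-chain value as shown; the working math keeps full float precision all the way through; a single rounding produces every reported result. All derived quantities (totals, the six compositions, yield, net glass mass, LOI) are computed from the weighed amounts per 264.3 pbw of glass at exact precision, as quoted within the problem or answer text.
Per-material ignition loss:
  strontium carbonate: 35.59 × 0.2954 = 10.51 pbw
  zinc white: 30.34 × 0.002000 = 0.06068 pbw
  ATH: 46.98 × 0.3489 = 16.39 pbw
  lithium feldspar: 33.37 × 0.01020 = 0.3404 pbw
  zircon sand: 44.85 × 0.001000 = 0.04485 pbw
  glass-grade sand: 100.7 × 0.002000 = 0.2014 pbw
Total LOI = 27.55 pbw
Glass = batch − LOI = 291.8 − 27.55 = 264.3 pbw

LOI loss = 27.55 pbw; glass = 264.3 pbw; yield = 90.56%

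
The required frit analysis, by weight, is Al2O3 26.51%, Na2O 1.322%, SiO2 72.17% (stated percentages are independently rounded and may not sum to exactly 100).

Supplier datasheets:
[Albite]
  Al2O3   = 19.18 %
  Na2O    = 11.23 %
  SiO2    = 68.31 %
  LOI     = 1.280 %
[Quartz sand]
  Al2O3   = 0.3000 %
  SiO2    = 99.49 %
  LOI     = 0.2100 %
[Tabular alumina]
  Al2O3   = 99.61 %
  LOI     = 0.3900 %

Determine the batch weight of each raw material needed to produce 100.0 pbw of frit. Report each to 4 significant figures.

Batch per 100.0 pbw frit:
  Albite: 11.77 pbw
  Quartz sand: 64.46 pbw
  Tabular alumina: 24.15 pbw
Total batch = 100.4 pbw; LOI loss = 0.3802 pbw; yield = 99.62%

Mid-chain values appear, rounded to 4 significant digits, as written — the working math runs at full precision from first step to last. Every reported result is rounded a single time — the derived quantities (glass mass, totals, yield, three oxide percentages, ignition loss) are rebuilt at full precision using the weight values for 100.0 pbw of glass, as quoted within the problem or answer text.
The oxide mass targets at 100.0 pbw frit:
  Al2O3: 26.51% × 100.0 = 26.51 pbw
  Na2O: 1.322% × 100.0 = 1.322 pbw
  SiO2: 72.17% × 100.0 = 72.17 pbw
Checking each oxide sum per the reported batch figures, per the basis as stated (sums match the target masses once rounding is allowed for):
  Al2O3: 11.77·0.1918 + 64.46·0.003000 + 24.15·0.9961 = 26.51 pbw (target 26.51 pbw)
  Na2O: 11.77·0.1123 = 1.322 pbw (target 1.322 pbw)
  SiO2: 11.77·0.6831 + 64.46·0.9949 = 72.17 pbw (target 72.17 pbw)
Glass-mass bookkeeping: Σ batch − LOI loss = 100.0 pbw (oxide target masses add up to 100.0 pbw; basis as stated: 100.0 pbw — deltas are rounding alone).
Batch total: Σ batch = 100.4 pbw; the LOI term Σ batch·LOI equals 0.3802 pbw; yield: glass divided by total = 99.62%.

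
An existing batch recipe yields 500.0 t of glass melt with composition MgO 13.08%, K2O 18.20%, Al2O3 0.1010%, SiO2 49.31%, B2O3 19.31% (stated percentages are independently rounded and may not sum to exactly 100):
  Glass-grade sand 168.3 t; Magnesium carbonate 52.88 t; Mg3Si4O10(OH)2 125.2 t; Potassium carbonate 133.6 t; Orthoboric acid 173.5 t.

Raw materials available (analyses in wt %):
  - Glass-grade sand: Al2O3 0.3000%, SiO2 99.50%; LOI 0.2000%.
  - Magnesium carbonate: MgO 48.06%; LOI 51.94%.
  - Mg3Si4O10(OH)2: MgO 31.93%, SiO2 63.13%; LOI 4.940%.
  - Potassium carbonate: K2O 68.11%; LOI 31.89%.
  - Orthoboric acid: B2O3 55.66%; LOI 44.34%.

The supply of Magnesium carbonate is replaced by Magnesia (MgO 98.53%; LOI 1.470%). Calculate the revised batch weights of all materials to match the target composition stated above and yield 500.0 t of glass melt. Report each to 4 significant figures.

The intermediate values are shown rounded to four significant digits when written out; each numeric step holds exact precision from start to finish — every reported number is rounded only once — derived quantities (the totals, glass mass, the five compositions, LOI, the yield) are re-derived starting from the weights on 500.0 t of glass in full float precision exactly as printed in the problem or answer text.
Oxide mass targets, per 500.0 t glass melt:
  MgO: 13.08% × 500.0 = 65.40 t
  K2O: 18.20% × 500.0 = 91.00 t
  Al2O3: 0.1010% × 500.0 = 0.5050 t
  SiO2: 49.31% × 500.0 = 246.6 t
  B2O3: 19.31% × 500.0 = 96.55 t
Oxide-by-oxide audit working from each reported weight, on the stated basis (delivered sums recover each target modulo rounding of the values):
  MgO: 25.79·0.9853 + 125.2·0.3193 = 65.39 t (target 65.40 t)
  K2O: 133.6·0.6811 = 90.99 t (target 91.00 t)
  Al2O3: 168.3·0.003000 = 0.5049 t (target 0.5050 t)
  SiO2: 168.3·0.9950 + 125.2·0.6313 = 246.5 t (target 246.6 t)
  B2O3: 173.5·0.5566 = 96.57 t (target 96.55 t)
Glass-mass closure: Σ batch − LOI loss = 500.0 t (summing oxide targets gives 500.0 t; basis as stated: 500.0 t — a pure rounding effect).
Whole-batch sum: Σ batch = 626.4 t; ignition loss, Σ(batch × LOI) = 126.4 t; the yield ratio, glass ÷ batch: 79.82%.

Revised batch per 500.0 t glass melt:
  Glass-grade sand: 168.3 t
  Magnesia: 25.79 t
  Mg3Si4O10(OH)2: 125.2 t
  Potassium carbonate: 133.6 t
  Orthoboric acid: 173.5 t
Total batch = 626.4 t; LOI loss = 126.4 t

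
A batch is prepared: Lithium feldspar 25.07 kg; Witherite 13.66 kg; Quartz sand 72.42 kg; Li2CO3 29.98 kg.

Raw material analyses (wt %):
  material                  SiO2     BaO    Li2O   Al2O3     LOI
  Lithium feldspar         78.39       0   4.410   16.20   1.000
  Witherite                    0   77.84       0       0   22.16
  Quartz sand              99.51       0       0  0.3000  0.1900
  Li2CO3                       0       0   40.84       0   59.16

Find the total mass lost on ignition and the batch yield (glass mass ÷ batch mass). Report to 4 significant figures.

LOI loss = 21.15 kg; glass = 120.0 kg; yield = 85.01%

The working math holds full float precision through every step — rounding to 4 significant digits governs each mid-chain value as shown — a single rounding yields each reported number. Derived quantities are computed starting from the weights for 120.0 kg of glass in full float precision (yield, net glass mass, the four compositions, LOI, totals), exactly as printed in question or answer.
Material-by-material LOI:
  Lithium feldspar: 25.07 × 0.01000 = 0.2507 kg
  Witherite: 13.66 × 0.2216 = 3.027 kg
  Quartz sand: 72.42 × 0.001900 = 0.1376 kg
  Li2CO3: 29.98 × 0.5916 = 17.74 kg
Total LOI = 21.15 kg
Glass = batch − LOI = 141.1 − 21.15 = 120.0 kg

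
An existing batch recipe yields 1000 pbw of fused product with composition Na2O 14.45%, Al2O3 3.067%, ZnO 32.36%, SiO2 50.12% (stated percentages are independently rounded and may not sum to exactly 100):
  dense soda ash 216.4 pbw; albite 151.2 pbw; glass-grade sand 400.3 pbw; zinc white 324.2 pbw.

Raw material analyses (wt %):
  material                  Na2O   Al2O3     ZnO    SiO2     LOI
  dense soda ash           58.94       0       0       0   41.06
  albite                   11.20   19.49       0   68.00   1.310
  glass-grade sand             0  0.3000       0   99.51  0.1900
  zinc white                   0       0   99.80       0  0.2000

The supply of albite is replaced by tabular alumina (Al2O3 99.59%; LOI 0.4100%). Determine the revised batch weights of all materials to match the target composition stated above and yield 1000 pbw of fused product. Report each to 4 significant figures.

Revised batch per 1000 pbw fused product:
  dense soda ash: 245.2 pbw
  tabular alumina: 29.28 pbw
  glass-grade sand: 503.7 pbw
  zinc white: 324.2 pbw
Total batch = 1102 pbw; LOI loss = 102.4 pbw

In-progress results are shown, with 4-significant-digit rounding, within the worked lines; the working math maintains full float precision in every operation; exactly one rounding is applied to each reported figure — the derived quantities (totals, yield, the four compositions, net glass mass, LOI) are computed from the batch weights per 1000 pbw of glass in exact precision, as given in the question or the answer.
Oxide-by-oxide targets in 1000 pbw fused product:
  Na2O: 14.45% × 1000 = 144.5 pbw
  Al2O3: 3.067% × 1000 = 30.67 pbw
  ZnO: 32.36% × 1000 = 323.6 pbw
  SiO2: 50.12% × 1000 = 501.2 pbw
Oxide-by-oxide audit applying the batch weights above, relative to the basis at hand (target by target, the sums agree exact up to rounding of places):
  Na2O: 245.2·0.5894 = 144.5 pbw (target 144.5 pbw)
  Al2O3: 29.28·0.9959 + 503.7·0.003000 = 30.67 pbw (target 30.67 pbw)
  ZnO: 324.2·0.9980 = 323.6 pbw (target 323.6 pbw)
  SiO2: 503.7·0.9951 = 501.2 pbw (target 501.2 pbw)
Glass-mass closure: total batch − LOI = 1000 pbw (summing oxide targets gives 1000 pbw; versus the stated basis of 1000 pbw — rounding explains the deltas).
Whole-batch sum: Σ batch = 1102 pbw; Σ batch·LOI gives LOI loss = 102.4 pbw; the yield ratio, glass ÷ batch: 90.71%.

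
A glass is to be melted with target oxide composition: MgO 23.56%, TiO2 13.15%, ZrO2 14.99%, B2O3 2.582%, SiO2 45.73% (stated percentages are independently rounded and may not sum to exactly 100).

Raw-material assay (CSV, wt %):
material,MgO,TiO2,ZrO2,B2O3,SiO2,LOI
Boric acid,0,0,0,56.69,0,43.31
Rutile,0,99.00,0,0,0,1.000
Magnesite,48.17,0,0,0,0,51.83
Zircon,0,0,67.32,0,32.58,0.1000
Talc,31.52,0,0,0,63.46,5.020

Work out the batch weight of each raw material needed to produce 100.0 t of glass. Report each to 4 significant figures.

Batch per 100.0 t glass:
  Boric acid: 4.555 t
  Rutile: 13.28 t
  Magnesite: 9.237 t
  Zircon: 22.27 t
  Talc: 60.63 t
Total batch = 110.0 t; LOI loss = 9.959 t; yield = 90.94%

All internal work runs at full precision at all times — working values appear, rounded to four significant digits, at each printed step — each reported number carries a single rounding; derived quantities, which include the five compositions, glass mass, the totals, the yield, LOI, are re-derived at full precision, as they appear in the question or the answer, from the weighed amounts on 100.0 t of glass.
Oxide mass targets, per 100.0 t glass:
  MgO: 23.56% × 100.0 = 23.56 t
  TiO2: 13.15% × 100.0 = 13.15 t
  ZrO2: 14.99% × 100.0 = 14.99 t
  B2O3: 2.582% × 100.0 = 2.582 t
  SiO2: 45.73% × 100.0 = 45.73 t
Balance tally, oxide-wise, applying the batch weights above, relative to the basis at hand (target by target, the sums agree net of answer rounding effects):
  MgO: 9.237·0.4817 + 60.63·0.3152 = 23.56 t (target 23.56 t)
  TiO2: 13.28·0.9900 = 13.15 t (target 13.15 t)
  ZrO2: 22.27·0.6732 = 14.99 t (target 14.99 t)
  B2O3: 4.555·0.5669 = 2.582 t (target 2.582 t)
  SiO2: 22.27·0.3258 + 60.63·0.6346 = 45.73 t (target 45.73 t)
Glass-mass sanity pass: whole batch net of LOI = 100.0 t (summing oxide targets gives 100.0 t; versus the stated basis of 100.0 t — rounding explains the deltas).
Batch total: Σ batch = 110.0 t; the LOI term Σ batch·LOI equals 9.959 t; yield = glass ÷ total batch = 90.94%.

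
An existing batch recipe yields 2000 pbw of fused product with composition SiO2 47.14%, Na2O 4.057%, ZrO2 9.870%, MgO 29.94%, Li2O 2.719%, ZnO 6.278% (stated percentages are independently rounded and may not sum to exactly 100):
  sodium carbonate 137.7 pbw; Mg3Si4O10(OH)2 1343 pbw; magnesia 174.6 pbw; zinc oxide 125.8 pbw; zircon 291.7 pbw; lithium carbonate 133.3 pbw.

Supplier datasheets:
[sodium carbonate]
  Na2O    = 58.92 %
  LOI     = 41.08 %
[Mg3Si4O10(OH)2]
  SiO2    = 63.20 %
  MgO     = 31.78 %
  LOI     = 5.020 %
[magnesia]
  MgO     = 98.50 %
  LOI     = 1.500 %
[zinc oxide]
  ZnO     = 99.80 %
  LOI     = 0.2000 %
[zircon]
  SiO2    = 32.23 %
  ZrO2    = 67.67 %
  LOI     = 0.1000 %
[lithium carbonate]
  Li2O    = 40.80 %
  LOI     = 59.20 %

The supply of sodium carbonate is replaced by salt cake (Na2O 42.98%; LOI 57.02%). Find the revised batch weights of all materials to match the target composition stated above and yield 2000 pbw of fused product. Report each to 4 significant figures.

Revised batch per 2000 pbw fused product:
  salt cake: 188.8 pbw
  Mg3Si4O10(OH)2: 1343 pbw
  magnesia: 174.6 pbw
  zinc oxide: 125.8 pbw
  zircon: 291.7 pbw
  lithium carbonate: 133.3 pbw
Total batch = 2257 pbw; LOI loss = 257.1 pbw

The whole derivation carries exact precision at all times — values along the way are shown, rounded to four significant figures, across the worked steps; exactly one rounding is applied to each reported value; all derived quantities are computed using the weight values at 2000 pbw of glass in full float precision (totals, yield, LOI, net glass mass, the six compositions), as they appear in the problem or the answer.
Oxide mass targets, per 2000 pbw fused product:
  SiO2: 47.14% × 2000 = 942.8 pbw
  Na2O: 4.057% × 2000 = 81.14 pbw
  ZrO2: 9.870% × 2000 = 197.4 pbw
  MgO: 29.94% × 2000 = 598.8 pbw
  Li2O: 2.719% × 2000 = 54.38 pbw
  ZnO: 6.278% × 2000 = 125.6 pbw
Oxide-by-oxide audit with the batch weights as given, against the basis in use (summed amounts equal target values net of answer rounding effects):
  SiO2: 1343·0.6320 + 291.7·0.3223 = 942.8 pbw (target 942.8 pbw)
  Na2O: 188.8·0.4298 = 81.15 pbw (target 81.14 pbw)
  ZrO2: 291.7·0.6767 = 197.4 pbw (target 197.4 pbw)
  MgO: 1343·0.3178 + 174.6·0.9850 = 598.8 pbw (target 598.8 pbw)
  Li2O: 133.3·0.4080 = 54.39 pbw (target 54.38 pbw)
  ZnO: 125.8·0.9980 = 125.5 pbw (target 125.6 pbw)
Glass-mass closure: Σ batch − LOI loss = 2000 pbw (the Σ of target masses is 2000 pbw; with the basis standing at 2000 pbw — a pure rounding effect).
Adding the batch up: Σ batch = 2257 pbw; the LOI term Σ batch·LOI equals 257.1 pbw; yield: glass divided by total = 88.61%.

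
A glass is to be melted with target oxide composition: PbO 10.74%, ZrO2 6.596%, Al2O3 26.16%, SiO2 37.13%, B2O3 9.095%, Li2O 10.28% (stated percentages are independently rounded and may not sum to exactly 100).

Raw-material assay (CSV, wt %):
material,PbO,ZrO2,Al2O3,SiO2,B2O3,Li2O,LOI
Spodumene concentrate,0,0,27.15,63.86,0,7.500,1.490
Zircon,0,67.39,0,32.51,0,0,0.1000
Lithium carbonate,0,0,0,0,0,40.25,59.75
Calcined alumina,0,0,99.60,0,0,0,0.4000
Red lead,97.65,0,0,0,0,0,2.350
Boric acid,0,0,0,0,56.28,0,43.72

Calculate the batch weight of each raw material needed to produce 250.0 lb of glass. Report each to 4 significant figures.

Batch per 250.0 lb glass:
  Spodumene concentrate: 132.9 lb
  Zircon: 24.47 lb
  Lithium carbonate: 39.09 lb
  Calcined alumina: 29.44 lb
  Red lead: 27.50 lb
  Boric acid: 40.40 lb
Total batch = 293.8 lb; LOI loss = 43.79 lb; yield = 85.10%

The whole derivation maintains full precision at every stage — working values appear, rounded to four significant figures, across the worked steps. Every reported result includes exactly one rounding — all derived quantities (glass mass, six oxide percentages, LOI, totals, the yield) are carried in full float precision from the weighed amounts per 250.0 lb of glass precisely as stated by either problem or answer.
Target masses of each oxide per 250.0 lb glass:
  PbO: 10.74% × 250.0 = 26.85 lb
  ZrO2: 6.596% × 250.0 = 16.49 lb
  Al2O3: 26.16% × 250.0 = 65.40 lb
  SiO2: 37.13% × 250.0 = 92.82 lb
  B2O3: 9.095% × 250.0 = 22.74 lb
  Li2O: 10.28% × 250.0 = 25.70 lb
Balance tally, oxide-wise, with the batch weights as given, versus the basis set out (every target is met by its sum up to rounding of the answer):
  PbO: 27.50·0.9765 = 26.85 lb (target 26.85 lb)
  ZrO2: 24.47·0.6739 = 16.49 lb (target 16.49 lb)
  Al2O3: 132.9·0.2715 + 29.44·0.9960 = 65.40 lb (target 65.40 lb)
  SiO2: 132.9·0.6386 + 24.47·0.3251 = 92.83 lb (target 92.82 lb)
  B2O3: 40.40·0.5628 = 22.74 lb (target 22.74 lb)
  Li2O: 132.9·0.07500 + 39.09·0.4025 = 25.70 lb (target 25.70 lb)
Glass-mass sanity pass: the batch minus its LOI: 250.0 lb (summing oxide targets gives 250.0 lb; stated basis 250.0 lb — differing by rounding only).
Total batch = Σ batch = 293.8 lb; loss to ignition Σ batch·LOI = 43.79 lb; yield, glass over the total, = 85.10%.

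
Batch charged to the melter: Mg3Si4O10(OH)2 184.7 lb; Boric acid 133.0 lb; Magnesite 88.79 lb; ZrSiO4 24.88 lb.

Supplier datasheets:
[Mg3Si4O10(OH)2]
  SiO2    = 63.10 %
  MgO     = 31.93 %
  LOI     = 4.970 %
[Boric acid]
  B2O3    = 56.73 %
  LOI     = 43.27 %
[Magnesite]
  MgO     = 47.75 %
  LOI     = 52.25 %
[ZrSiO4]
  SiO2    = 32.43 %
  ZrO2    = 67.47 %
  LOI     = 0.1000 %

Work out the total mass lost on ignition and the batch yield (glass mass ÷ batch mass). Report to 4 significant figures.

Intermediates are printed, rounded to 4 significant figures, across the worked steps — each numeric step keeps full precision at every stage. A single rounding yields every reported result. The derived quantities are computed starting from the weights on 318.2 lb of glass in exact precision (the four compositions, the yield, the totals, net glass mass, LOI) exactly as printed in either problem or answer.
Ignition loss by material:
  Mg3Si4O10(OH)2: 184.7 × 0.04970 = 9.180 lb
  Boric acid: 133.0 × 0.4327 = 57.55 lb
  Magnesite: 88.79 × 0.5225 = 46.39 lb
  ZrSiO4: 24.88 × 0.001000 = 0.02488 lb
Total LOI = 113.1 lb
Glass = batch − LOI = 431.4 − 113.1 = 318.2 lb

LOI loss = 113.1 lb; glass = 318.2 lb; yield = 73.77%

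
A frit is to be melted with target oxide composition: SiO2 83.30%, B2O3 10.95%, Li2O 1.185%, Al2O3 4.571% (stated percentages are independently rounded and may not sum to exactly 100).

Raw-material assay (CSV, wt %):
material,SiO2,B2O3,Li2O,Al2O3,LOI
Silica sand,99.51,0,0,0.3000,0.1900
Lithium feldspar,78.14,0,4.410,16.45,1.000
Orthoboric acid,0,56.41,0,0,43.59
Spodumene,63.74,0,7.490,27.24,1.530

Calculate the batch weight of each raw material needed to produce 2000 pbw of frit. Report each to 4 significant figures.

Rounding to 4 significant figures governs every working value as shown. Every computation holds full precision all the way through — each reported figure sees exactly one rounding. The derived quantities, including net glass mass, yield, totals, LOI, the four compositions, are recomputed starting from the weights on 2000 pbw of glass in exact precision as written in question or answer.
Oxide-by-oxide targets in 2000 pbw frit:
  SiO2: 83.30% × 2000 = 1666 pbw
  B2O3: 10.95% × 2000 = 219.0 pbw
  Li2O: 1.185% × 2000 = 23.70 pbw
  Al2O3: 4.571% × 2000 = 91.42 pbw
Verifying the oxide balance given the weights on record, against the basis in use (each sum matches its target mass inside rounding margins):
  SiO2: 1357·0.9951 + 280.9·0.7814 + 151.0·0.6374 = 1666 pbw (target 1666 pbw)
  B2O3: 388.2·0.5641 = 219.0 pbw (target 219.0 pbw)
  Li2O: 280.9·0.04410 + 151.0·0.07490 = 23.70 pbw (target 23.70 pbw)
  Al2O3: 1357·0.003000 + 280.9·0.1645 + 151.0·0.2724 = 91.41 pbw (target 91.42 pbw)
Mass balance on the glass: net batch after ignition = 2000 pbw (the targets, summed, come to 2000 pbw; the stated basis being 2000 pbw — a pure rounding effect).
Whole-batch sum: Σ batch = 2177 pbw; Σ batch·LOI gives LOI loss = 176.9 pbw; the yield ratio, glass ÷ batch: 91.87%.

Batch per 2000 pbw frit:
  Silica sand: 1357 pbw
  Lithium feldspar: 280.9 pbw
  Orthoboric acid: 388.2 pbw
  Spodumene: 151.0 pbw
Total batch = 2177 pbw; LOI loss = 176.9 pbw; yield = 91.87%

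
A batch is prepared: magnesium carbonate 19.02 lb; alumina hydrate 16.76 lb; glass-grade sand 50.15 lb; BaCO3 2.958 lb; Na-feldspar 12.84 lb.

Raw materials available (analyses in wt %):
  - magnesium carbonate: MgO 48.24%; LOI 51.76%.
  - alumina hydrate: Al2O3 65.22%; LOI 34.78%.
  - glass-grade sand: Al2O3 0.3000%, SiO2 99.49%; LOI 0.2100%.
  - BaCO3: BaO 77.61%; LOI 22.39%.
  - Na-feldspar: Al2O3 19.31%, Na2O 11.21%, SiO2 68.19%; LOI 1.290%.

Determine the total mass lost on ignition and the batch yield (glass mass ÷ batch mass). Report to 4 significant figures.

LOI loss = 16.61 lb; glass = 85.12 lb; yield = 83.67%

Every computation holds full precision at all times; the intermediate values are shown with 4-significant-figure rounding when written out. Exactly one rounding lands on every reported figure. All derived quantities (ignition loss, yield, glass mass, the totals, the five compositions) are carried at full precision using the weight values at 85.12 lb of glass, as written in the problem or answer text.
Each material's LOI contribution:
  magnesium carbonate: 19.02 × 0.5176 = 9.845 lb
  alumina hydrate: 16.76 × 0.3478 = 5.829 lb
  glass-grade sand: 50.15 × 0.002100 = 0.1053 lb
  BaCO3: 2.958 × 0.2239 = 0.6623 lb
  Na-feldspar: 12.84 × 0.01290 = 0.1656 lb
Total LOI = 16.61 lb
Glass = batch − LOI = 101.7 − 16.61 = 85.12 lb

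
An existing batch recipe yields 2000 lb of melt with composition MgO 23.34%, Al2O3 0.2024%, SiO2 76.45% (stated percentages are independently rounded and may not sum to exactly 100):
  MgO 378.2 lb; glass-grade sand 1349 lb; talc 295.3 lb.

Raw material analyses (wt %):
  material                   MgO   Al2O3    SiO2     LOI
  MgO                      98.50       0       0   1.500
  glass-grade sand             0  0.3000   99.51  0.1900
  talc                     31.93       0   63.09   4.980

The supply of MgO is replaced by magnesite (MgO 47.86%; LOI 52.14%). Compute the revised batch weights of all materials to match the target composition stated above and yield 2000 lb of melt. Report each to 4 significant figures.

Revised batch per 2000 lb melt:
  magnesite: 778.4 lb
  glass-grade sand: 1349 lb
  talc: 295.3 lb
Total batch = 2423 lb; LOI loss = 423.1 lb

The whole derivation keeps full precision through every step; values along the way are displayed (rounded to 4 significant digits) between the steps; each reported figure sees exactly one rounding; all derived quantities (ignition loss, the yield, the three compositions, the totals, net glass mass) are computed using the weight values for 2000 lb of glass at full precision, as they appear in the problem or answer text.
The oxide mass targets at 2000 lb melt:
  MgO: 23.34% × 2000 = 466.8 lb
  Al2O3: 0.2024% × 2000 = 4.048 lb
  SiO2: 76.45% × 2000 = 1529 lb
Mass-balance tally per oxide per the reported batch figures, against the basis in use (target by target, the sums agree inside rounding margins):
  MgO: 778.4·0.4786 + 295.3·0.3193 = 466.8 lb (target 466.8 lb)
  Al2O3: 1349·0.003000 = 4.047 lb (target 4.048 lb)
  SiO2: 1349·0.9951 + 295.3·0.6309 = 1529 lb (target 1529 lb)
Glass-mass bookkeeping: Σ batch − LOI loss = 2000 lb (the Σ of target masses is 2000 lb; versus the stated basis of 2000 lb — deltas are rounding alone).
Batch grand total — Σ batch = 2423 lb; the LOI term Σ batch·LOI equals 423.1 lb; yield = glass ÷ total batch = 82.53%.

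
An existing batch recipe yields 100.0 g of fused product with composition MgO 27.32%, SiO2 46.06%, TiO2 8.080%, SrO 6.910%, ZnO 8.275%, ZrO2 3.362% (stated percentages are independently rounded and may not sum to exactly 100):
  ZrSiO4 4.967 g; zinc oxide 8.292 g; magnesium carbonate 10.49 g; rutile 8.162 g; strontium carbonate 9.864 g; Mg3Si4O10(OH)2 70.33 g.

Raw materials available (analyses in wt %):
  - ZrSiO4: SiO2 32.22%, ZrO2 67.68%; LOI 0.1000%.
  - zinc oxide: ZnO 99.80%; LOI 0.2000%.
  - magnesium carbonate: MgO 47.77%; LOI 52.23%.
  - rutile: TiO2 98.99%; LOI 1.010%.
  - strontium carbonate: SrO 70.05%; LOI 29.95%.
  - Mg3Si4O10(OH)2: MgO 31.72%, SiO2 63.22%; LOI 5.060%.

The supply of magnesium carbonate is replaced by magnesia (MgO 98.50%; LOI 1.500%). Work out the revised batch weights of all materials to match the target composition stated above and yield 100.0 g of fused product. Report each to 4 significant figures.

The intermediate values are shown (rounded to four significant figures) on the page; the working math carries full float precision from start to finish — each reported figure undergoes a single rounding. Derived quantities are recomputed using the weight values for 100.0 g of glass at full float precision (ignition loss, net glass mass, yield, the six compositions, the totals), as set out in the problem or answer text.
Target oxide masses per 100.0 g fused product:
  MgO: 27.32% × 100.0 = 27.32 g
  SiO2: 46.06% × 100.0 = 46.06 g
  TiO2: 8.080% × 100.0 = 8.080 g
  SrO: 6.910% × 100.0 = 6.910 g
  ZnO: 8.275% × 100.0 = 8.275 g
  ZrO2: 3.362% × 100.0 = 3.362 g
A balance pass over the oxides, given the weights on record, on the stated basis (target by target, the sums agree modulo rounding of the values):
  MgO: 5.089·0.9850 + 70.33·0.3172 = 27.32 g (target 27.32 g)
  SiO2: 4.967·0.3222 + 70.33·0.6322 = 46.06 g (target 46.06 g)
  TiO2: 8.162·0.9899 = 8.080 g (target 8.080 g)
  SrO: 9.864·0.7005 = 6.910 g (target 6.910 g)
  ZnO: 8.292·0.9980 = 8.275 g (target 8.275 g)
  ZrO2: 4.967·0.6768 = 3.362 g (target 3.362 g)
Glass-mass sanity pass: batch Σ − ignition loss = 100.0 g (the Σ of target masses is 100.0 g; basis as stated: 100.0 g — differing by rounding only).
Batch grand total — Σ batch = 106.7 g; ignition loss, Σ(batch × LOI) = 6.693 g; yield: glass divided by total = 93.73%.

Revised batch per 100.0 g fused product:
  ZrSiO4: 4.967 g
  zinc oxide: 8.292 g
  magnesia: 5.089 g
  rutile: 8.162 g
  strontium carbonate: 9.864 g
  Mg3Si4O10(OH)2: 70.33 g
Total batch = 106.7 g; LOI loss = 6.693 g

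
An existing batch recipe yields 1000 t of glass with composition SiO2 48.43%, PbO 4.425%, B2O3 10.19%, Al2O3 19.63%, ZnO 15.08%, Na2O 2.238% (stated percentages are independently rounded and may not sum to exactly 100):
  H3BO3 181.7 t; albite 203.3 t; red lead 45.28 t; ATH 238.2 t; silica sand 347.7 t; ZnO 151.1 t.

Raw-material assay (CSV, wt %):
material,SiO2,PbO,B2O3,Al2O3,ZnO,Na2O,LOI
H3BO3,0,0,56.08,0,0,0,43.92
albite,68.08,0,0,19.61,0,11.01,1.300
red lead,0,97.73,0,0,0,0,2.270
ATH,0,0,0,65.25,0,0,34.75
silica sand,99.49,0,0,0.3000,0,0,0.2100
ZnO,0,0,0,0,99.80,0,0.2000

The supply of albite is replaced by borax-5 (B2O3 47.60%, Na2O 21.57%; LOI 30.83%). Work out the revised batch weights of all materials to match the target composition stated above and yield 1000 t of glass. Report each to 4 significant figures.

Revised batch per 1000 t glass:
  H3BO3: 93.64 t
  borax-5: 103.8 t
  red lead: 45.28 t
  ATH: 298.6 t
  silica sand: 486.8 t
  ZnO: 151.1 t
Total batch = 1179 t; LOI loss = 179.2 t

The whole derivation carries full float precision at all times; working values are printed rounded to four significant digits within the worked lines. Every reported number undergoes a single rounding. The derived quantities are computed starting from the weights on 1000 t of glass in full precision (the totals, net glass mass, the yield, the six compositions, LOI) as given in the problem or the answer.
Oxide mass targets, per 1000 t glass:
  SiO2: 48.43% × 1000 = 484.3 t
  PbO: 4.425% × 1000 = 44.25 t
  B2O3: 10.19% × 1000 = 101.9 t
  Al2O3: 19.63% × 1000 = 196.3 t
  ZnO: 15.08% × 1000 = 150.8 t
  Na2O: 2.238% × 1000 = 22.38 t
Mass-balance tally per oxide with the batch weights as given, at the basis given (oxide sums agree with the targets exact up to rounding of places):
  SiO2: 486.8·0.9949 = 484.3 t (target 484.3 t)
  PbO: 45.28·0.9773 = 44.25 t (target 44.25 t)
  B2O3: 93.64·0.5608 + 103.8·0.4760 = 101.9 t (target 101.9 t)
  Al2O3: 298.6·0.6525 + 486.8·0.003000 = 196.3 t (target 196.3 t)
  ZnO: 151.1·0.9980 = 150.8 t (target 150.8 t)
  Na2O: 103.8·0.2157 = 22.39 t (target 22.38 t)
Mass balance on the glass: the batch minus its LOI: 1000 t (oxide target masses add up to 999.9 t; the stated basis being 1000 t — a pure rounding effect).
Adding the batch up: Σ batch = 1179 t; LOI removed, Σ of batch·LOI: 179.2 t; yield = glass ÷ total batch = 84.80%.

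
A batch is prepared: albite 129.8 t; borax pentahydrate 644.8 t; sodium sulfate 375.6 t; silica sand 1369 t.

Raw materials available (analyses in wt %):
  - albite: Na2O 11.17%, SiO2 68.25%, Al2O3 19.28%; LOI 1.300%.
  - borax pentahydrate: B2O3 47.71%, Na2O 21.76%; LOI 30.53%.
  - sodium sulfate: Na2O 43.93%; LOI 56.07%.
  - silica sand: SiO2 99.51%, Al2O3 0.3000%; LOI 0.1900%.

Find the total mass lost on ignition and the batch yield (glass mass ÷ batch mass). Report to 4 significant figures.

The intermediate values appear, rounded to 4 significant figures, when written out; exact precision is held from start to finish. A single rounding finalizes every reported value. All derived quantities (totals, glass mass, yield, LOI, the four compositions) are carried at full float precision from the batch weights for 2107 t of glass, as set out in question or answer.
Each material's LOI contribution:
  albite: 129.8 × 0.01300 = 1.687 t
  borax pentahydrate: 644.8 × 0.3053 = 196.9 t
  sodium sulfate: 375.6 × 0.5607 = 210.6 t
  silica sand: 1369 × 0.001900 = 2.601 t
Total LOI = 411.7 t
Glass = batch − LOI = 2519 − 411.7 = 2107 t

LOI loss = 411.7 t; glass = 2107 t; yield = 83.66%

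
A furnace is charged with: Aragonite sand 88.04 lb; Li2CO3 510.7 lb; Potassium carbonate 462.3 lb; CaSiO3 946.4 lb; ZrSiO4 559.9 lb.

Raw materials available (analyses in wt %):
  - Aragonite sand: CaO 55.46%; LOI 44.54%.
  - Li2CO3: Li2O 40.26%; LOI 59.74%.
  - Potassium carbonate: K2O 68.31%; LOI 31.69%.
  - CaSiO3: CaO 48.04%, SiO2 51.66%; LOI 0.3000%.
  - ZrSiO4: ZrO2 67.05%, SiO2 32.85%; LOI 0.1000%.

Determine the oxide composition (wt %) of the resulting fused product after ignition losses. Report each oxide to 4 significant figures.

Glass mass = 2073 lb (batch 2567 − LOI 494.2).
Composition: ZrO2 18.11%, Li2O 9.918%, K2O 15.23%, CaO 24.29%, SiO2 32.46%

The working math maintains full float precision from start to finish — mid-chain values are shown, with 4-significant-digit rounding, on the page; each reported figure takes just one rounding; all derived quantities are recomputed at full float precision (the totals, the five compositions, glass mass, yield, LOI) using the weight values for 2073 lb of glass, as written in the problem or the answer.
Mass of each oxide from the mix:
  ZrO2: 559.9·0.6705 = 375.4 lb
  Li2O: 510.7·0.4026 = 205.6 lb
  K2O: 462.3·0.6831 = 315.8 lb
  CaO: 88.04·0.5546 + 946.4·0.4804 = 503.5 lb
  SiO2: 946.4·0.5166 + 559.9·0.3285 = 672.8 lb
LOI: 88.04·0.4454 + 510.7·0.5974 + 462.3·0.3169 + 946.4·0.003000 + 559.9·0.001000 = 494.2 lb
Glass mass = batch − LOI = 2567 − 494.2 = 2073 lb (= Σ oxide masses)
wt %: oxide over glass, times 100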